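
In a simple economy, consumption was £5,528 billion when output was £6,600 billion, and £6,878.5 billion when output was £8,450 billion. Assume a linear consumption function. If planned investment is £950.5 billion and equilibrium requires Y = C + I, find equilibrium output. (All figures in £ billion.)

Y = 6150

MPC = (6878.5 − 5528)/(8450 − 6600) = 1350.5/1850 = 0.73
a = 5528 − 0.73(6600) = 710
Equilibrium: Y = 710 + 0.73Y + 950.5
0.27Y = 1660.5, so Y = 1660.5/0.27 = 6150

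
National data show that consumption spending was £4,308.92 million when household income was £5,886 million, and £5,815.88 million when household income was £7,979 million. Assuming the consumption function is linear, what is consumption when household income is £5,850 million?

MPC = (5815.88 − 4308.92)/(7979 − 5886) = 1506.96/2093 = 0.72
a = 4308.92 − 0.72(5886) = 4308.92 − 4237.92 = 71
C = 71 + 0.72(5850) = 71 + 4212 = 4283

C = 4283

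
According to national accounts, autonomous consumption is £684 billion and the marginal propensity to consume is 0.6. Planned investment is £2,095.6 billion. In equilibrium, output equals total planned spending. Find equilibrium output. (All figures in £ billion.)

Y = 6949

Y = C + I = 684 + 0.6Y + 2095.6
Y − 0.6Y = 2779.6
0.4Y = 2779.6, so Y = 2779.6/0.4 = 6949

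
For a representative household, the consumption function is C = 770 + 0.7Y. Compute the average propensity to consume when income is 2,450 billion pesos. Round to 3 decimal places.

APC = 1.014

C = 770 + 0.7(2450) = 2485
APC = C/Y = 2485/2450 = 1.014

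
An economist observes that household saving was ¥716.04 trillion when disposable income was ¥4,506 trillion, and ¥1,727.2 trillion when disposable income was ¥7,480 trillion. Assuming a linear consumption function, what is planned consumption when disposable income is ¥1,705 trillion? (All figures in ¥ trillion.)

C = 1941.3

MPS = ΔS/ΔY = (1727.2 − 716.04)/(7480 − 4506) = 1011.16/2974 = 0.34
MPC = 1 − MPS = 0.66
Autonomous saving = 716.04 − 0.34(4506) = -816, so a = 816
C = 816 + 0.66(1705) = 816 + 1125.3 = 1941.3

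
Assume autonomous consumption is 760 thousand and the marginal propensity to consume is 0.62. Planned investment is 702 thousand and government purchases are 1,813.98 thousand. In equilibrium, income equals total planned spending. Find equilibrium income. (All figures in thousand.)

Y = 8621

Y = C + I + G = 760 + 0.62Y + 702 + 1813.98
Y − 0.62Y = 3275.98
0.38Y = 3275.98, so Y = 3275.98/0.38 = 8621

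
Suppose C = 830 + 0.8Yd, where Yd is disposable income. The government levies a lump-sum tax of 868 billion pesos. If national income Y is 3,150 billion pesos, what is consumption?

C = 2655.6

Yd = Y − T = 3150 − 868 = 2282
C = 830 + 0.8(2282) = 830 + 1825.6 = 2655.6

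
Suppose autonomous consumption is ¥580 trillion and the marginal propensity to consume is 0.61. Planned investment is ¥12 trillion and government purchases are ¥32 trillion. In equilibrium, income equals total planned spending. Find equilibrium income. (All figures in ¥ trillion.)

Y = C + I + G = 580 + 0.61Y + 12 + 32
Y − 0.61Y = 624
0.39Y = 624, so Y = 624/0.39 = 1600

Y = 1600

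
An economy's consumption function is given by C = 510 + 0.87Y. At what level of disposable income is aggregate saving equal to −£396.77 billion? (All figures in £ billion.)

Y = 871

S = Y − C = -510 + 0.13Y
-510 + 0.13Y = -396.77, so 0.13Y = 113.23 and Y = 871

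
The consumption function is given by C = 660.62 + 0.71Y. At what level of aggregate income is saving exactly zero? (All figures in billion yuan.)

Y = 2278

At break-even, C = Y: 660.62 + 0.71Y = Y
0.29Y = 660.62, so Y = 660.62/0.29 = 2278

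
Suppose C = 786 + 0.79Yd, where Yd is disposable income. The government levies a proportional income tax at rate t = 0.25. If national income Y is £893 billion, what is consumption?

Yd = (1 − 0.25)(893) = 0.75(893) = 669.75
C = 786 + 0.79(669.75) = 786 + 529.1025 = 1315.1025

C = 1315.1025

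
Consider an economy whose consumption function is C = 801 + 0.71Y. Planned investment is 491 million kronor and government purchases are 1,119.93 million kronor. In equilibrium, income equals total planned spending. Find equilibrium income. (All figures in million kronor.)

Y = C + I + G = 801 + 0.71Y + 491 + 1119.93
Y − 0.71Y = 2411.93
0.29Y = 2411.93, so Y = 2411.93/0.29 = 8317

Y = 8317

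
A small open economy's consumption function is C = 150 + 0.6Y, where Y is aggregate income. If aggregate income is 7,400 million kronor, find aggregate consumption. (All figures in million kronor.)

C = 150 + 0.6(7400) = 150 + 4440 = 4590

C = 4590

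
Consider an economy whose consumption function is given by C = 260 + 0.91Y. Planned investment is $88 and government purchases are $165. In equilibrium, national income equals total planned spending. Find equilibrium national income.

Y = C + I + G = 260 + 0.91Y + 88 + 165
Y − 0.91Y = 513
0.09Y = 513, so Y = 513/0.09 = 5700

Y = 5700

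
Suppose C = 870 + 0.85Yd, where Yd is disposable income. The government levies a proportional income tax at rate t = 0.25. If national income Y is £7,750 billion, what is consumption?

Yd = (1 − 0.25)(7750) = 0.75(7750) = 5812.5
C = 870 + 0.85(5812.5) = 870 + 4940.625 = 5810.625

C = 5810.625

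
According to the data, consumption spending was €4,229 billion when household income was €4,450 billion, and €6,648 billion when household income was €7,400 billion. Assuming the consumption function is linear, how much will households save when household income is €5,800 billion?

S = 464

MPC = (6648 − 4229)/(7400 − 4450) = 2419/2950 = 0.82
a = 4229 − 0.82(4450) = 4229 − 3649 = 580
C = 580 + 0.82(5800) = 5336
S = 5800 − 5336 = 464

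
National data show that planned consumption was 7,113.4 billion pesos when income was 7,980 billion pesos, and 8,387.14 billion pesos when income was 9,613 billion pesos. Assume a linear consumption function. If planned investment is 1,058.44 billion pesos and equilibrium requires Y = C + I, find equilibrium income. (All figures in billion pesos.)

Y = 8852

MPC = (8387.14 − 7113.4)/(9613 − 7980) = 1273.74/1633 = 0.78
a = 7113.4 − 0.78(7980) = 889
Equilibrium: Y = 889 + 0.78Y + 1058.44
0.22Y = 1947.44, so Y = 1947.44/0.22 = 8852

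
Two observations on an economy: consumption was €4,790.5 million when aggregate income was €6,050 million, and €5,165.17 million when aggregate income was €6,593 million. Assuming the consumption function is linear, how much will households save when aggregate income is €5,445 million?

MPC = (5165.17 − 4790.5)/(6593 − 6050) = 374.67/543 = 0.69
a = 4790.5 − 0.69(6050) = 4790.5 − 4174.5 = 616
C = 616 + 0.69(5445) = 4373.05
S = 5445 − 4373.05 = 1071.95

S = 1071.95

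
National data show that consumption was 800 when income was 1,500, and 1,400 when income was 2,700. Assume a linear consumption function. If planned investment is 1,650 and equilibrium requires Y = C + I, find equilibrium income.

Y = 3400

MPC = (1400 − 800)/(2700 − 1500) = 600/1200 = 0.5
a = 800 − 0.5(1500) = 50
Equilibrium: Y = 50 + 0.5Y + 1650
0.5Y = 1700, so Y = 1700/0.5 = 3400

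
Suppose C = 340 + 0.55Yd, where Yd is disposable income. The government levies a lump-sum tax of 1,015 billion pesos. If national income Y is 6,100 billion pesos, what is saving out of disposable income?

Yd = Y − T = 6100 − 1015 = 5085
C = 340 + 0.55(5085) = 340 + 2796.75 = 3136.75
S = Yd − C = 5085 − 3136.75 = 1948.25

S = 1948.25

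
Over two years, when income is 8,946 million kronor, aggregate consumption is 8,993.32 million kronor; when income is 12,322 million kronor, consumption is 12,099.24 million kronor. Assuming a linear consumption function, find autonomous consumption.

MPC = ΔC/ΔY = (12099.24 − 8993.32)/(12322 − 8946) = 3105.92/3376 = 0.92
a = C − MPC·Y = 8993.32 − 0.92(8946) = 8993.32 − 8230.32 = 763

a = 763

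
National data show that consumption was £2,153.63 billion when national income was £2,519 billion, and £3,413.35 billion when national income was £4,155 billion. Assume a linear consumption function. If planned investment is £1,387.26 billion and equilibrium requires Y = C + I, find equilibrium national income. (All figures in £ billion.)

Y = 6962

MPC = (3413.35 − 2153.63)/(4155 − 2519) = 1259.72/1636 = 0.77
a = 2153.63 − 0.77(2519) = 214
Equilibrium: Y = 214 + 0.77Y + 1387.26
0.23Y = 1601.26, so Y = 1601.26/0.23 = 6962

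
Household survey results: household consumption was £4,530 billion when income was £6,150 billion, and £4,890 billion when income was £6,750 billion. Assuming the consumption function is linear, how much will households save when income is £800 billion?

MPC = (4890 − 4530)/(6750 − 6150) = 360/600 = 0.6
a = 4530 − 0.6(6150) = 4530 − 3690 = 840
C = 840 + 0.6(800) = 1320
S = 800 − 1320 = -520

S = -520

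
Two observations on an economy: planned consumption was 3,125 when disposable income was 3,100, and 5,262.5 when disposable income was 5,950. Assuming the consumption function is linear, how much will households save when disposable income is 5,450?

S = 562.5

MPC = (5262.5 − 3125)/(5950 − 3100) = 2137.5/2850 = 0.75
a = 3125 − 0.75(3100) = 3125 − 2325 = 800
C = 800 + 0.75(5450) = 4887.5
S = 5450 − 4887.5 = 562.5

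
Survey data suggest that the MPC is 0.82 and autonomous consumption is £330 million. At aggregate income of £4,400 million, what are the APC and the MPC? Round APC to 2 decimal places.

APC = 0.90; MPC = 0.82

MPC = 0.82 (the slope of the consumption function)
C = 330 + 0.82(4400) = 3938, so APC = 3938/4400 = 0.90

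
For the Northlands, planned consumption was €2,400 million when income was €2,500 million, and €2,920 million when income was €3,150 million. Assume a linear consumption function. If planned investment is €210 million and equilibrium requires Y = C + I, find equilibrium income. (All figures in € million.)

Y = 3050

MPC = (2920 − 2400)/(3150 − 2500) = 520/650 = 0.8
a = 2400 − 0.8(2500) = 400
Equilibrium: Y = 400 + 0.8Y + 210
0.2Y = 610, so Y = 610/0.2 = 3050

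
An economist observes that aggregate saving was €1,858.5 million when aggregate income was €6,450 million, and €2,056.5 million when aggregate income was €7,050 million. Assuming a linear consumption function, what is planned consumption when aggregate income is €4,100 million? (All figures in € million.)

C = 3017

MPS = ΔS/ΔY = (2056.5 − 1858.5)/(7050 − 6450) = 198/600 = 0.33
MPC = 1 − MPS = 0.67
Autonomous saving = 1858.5 − 0.33(6450) = -270, so a = 270
C = 270 + 0.67(4100) = 270 + 2747 = 3017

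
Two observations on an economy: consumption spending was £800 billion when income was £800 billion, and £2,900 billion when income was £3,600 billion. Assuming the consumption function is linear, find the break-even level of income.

Y = 800

MPC = (2900 − 800)/(3600 − 800) = 2100/2800 = 0.75
a = 800 − 0.75(800) = 800 − 600 = 200
Break-even: Y = a/(1−MPC) = 200/0.25 = 800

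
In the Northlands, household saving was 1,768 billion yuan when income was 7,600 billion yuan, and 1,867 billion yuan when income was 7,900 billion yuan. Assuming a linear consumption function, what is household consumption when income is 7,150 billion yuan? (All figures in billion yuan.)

C = 5530.5

MPS = ΔS/ΔY = (1867 − 1768)/(7900 − 7600) = 99/300 = 0.33
MPC = 1 − MPS = 0.67
Autonomous saving = 1768 − 0.33(7600) = -740, so a = 740
C = 740 + 0.67(7150) = 740 + 4790.5 = 5530.5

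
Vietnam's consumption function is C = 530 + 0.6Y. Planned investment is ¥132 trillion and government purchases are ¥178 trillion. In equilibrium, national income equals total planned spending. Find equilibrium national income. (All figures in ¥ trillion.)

Y = 2100

Y = C + I + G = 530 + 0.6Y + 132 + 178
Y − 0.6Y = 840
0.4Y = 840, so Y = 840/0.4 = 2100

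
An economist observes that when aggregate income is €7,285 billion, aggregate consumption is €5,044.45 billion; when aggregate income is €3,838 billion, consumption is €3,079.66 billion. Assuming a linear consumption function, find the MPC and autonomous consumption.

MPC = 0.57; a = 892

MPC = ΔC/ΔY = (5044.45 − 3079.66)/(7285 − 3838) = 1964.79/3447 = 0.57
a = C − MPC·Y = 3079.66 − 0.57(3838) = 3079.66 − 2187.66 = 892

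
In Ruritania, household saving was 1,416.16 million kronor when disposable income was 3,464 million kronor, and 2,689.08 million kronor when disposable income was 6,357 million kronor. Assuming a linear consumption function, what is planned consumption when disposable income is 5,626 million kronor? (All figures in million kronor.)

C = 3258.56

MPS = ΔS/ΔY = (2689.08 − 1416.16)/(6357 − 3464) = 1272.92/2893 = 0.44
MPC = 1 − MPS = 0.56
Autonomous saving = 1416.16 − 0.44(3464) = -108, so a = 108
C = 108 + 0.56(5626) = 108 + 3150.56 = 3258.56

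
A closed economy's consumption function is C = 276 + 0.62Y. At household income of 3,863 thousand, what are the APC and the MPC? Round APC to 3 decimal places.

MPC = 0.62 (the slope of the consumption function)
C = 276 + 0.62(3863) = 2671.06, so APC = 2671.06/3863 = 0.691

APC = 0.691; MPC = 0.62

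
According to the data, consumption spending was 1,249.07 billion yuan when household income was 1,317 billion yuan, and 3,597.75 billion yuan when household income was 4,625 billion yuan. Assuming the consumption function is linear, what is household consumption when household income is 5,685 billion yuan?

MPC = (3597.75 − 1249.07)/(4625 − 1317) = 2348.68/3308 = 0.71
a = 1249.07 − 0.71(1317) = 1249.07 − 935.07 = 314
C = 314 + 0.71(5685) = 314 + 4036.35 = 4350.35

C = 4350.35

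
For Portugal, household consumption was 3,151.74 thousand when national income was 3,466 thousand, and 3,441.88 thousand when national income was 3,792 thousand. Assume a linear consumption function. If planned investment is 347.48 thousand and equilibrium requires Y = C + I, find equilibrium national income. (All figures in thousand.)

MPC = (3441.88 − 3151.74)/(3792 − 3466) = 290.14/326 = 0.89
a = 3151.74 − 0.89(3466) = 67
Equilibrium: Y = 67 + 0.89Y + 347.48
0.11Y = 414.48, so Y = 414.48/0.11 = 3768

Y = 3768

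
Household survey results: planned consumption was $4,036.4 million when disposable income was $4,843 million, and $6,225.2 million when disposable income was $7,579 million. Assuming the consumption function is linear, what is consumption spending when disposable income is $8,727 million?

MPC = (6225.2 − 4036.4)/(7579 − 4843) = 2188.8/2736 = 0.8
a = 4036.4 − 0.8(4843) = 4036.4 − 3874.4 = 162
C = 162 + 0.8(8727) = 162 + 6981.6 = 7143.6

C = 7143.6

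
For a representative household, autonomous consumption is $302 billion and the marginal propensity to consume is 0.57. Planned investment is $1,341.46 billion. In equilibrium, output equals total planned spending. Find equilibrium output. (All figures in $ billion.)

Y = C + I = 302 + 0.57Y + 1341.46
Y − 0.57Y = 1643.46
0.43Y = 1643.46, so Y = 1643.46/0.43 = 3822

Y = 3822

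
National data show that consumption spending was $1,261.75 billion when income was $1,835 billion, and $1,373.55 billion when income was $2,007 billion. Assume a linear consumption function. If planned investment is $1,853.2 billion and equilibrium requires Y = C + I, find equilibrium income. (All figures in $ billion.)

MPC = (1373.55 − 1261.75)/(2007 − 1835) = 111.8/172 = 0.65
a = 1261.75 − 0.65(1835) = 69
Equilibrium: Y = 69 + 0.65Y + 1853.2
0.35Y = 1922.2, so Y = 1922.2/0.35 = 5492

Y = 5492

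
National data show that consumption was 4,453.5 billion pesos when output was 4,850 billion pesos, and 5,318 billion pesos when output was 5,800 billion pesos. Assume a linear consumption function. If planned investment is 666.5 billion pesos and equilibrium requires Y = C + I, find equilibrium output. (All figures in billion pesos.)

MPC = (5318 − 4453.5)/(5800 − 4850) = 864.5/950 = 0.91
a = 4453.5 − 0.91(4850) = 40
Equilibrium: Y = 40 + 0.91Y + 666.5
0.09Y = 706.5, so Y = 706.5/0.09 = 7850

Y = 7850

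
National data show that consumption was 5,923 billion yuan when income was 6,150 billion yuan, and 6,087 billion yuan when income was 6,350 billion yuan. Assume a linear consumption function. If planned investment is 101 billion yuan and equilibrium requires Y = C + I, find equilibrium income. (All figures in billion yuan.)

Y = 5450

MPC = (6087 − 5923)/(6350 − 6150) = 164/200 = 0.82
a = 5923 − 0.82(6150) = 880
Equilibrium: Y = 880 + 0.82Y + 101
0.18Y = 981, so Y = 981/0.18 = 5450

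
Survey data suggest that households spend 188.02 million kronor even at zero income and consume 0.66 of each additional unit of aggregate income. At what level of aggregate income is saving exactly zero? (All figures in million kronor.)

At break-even, C = Y: 188.02 + 0.66Y = Y
0.34Y = 188.02, so Y = 188.02/0.34 = 553

Y = 553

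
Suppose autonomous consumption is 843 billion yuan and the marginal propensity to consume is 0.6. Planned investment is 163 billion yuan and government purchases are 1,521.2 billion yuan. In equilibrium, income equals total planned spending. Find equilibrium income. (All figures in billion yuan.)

Y = 6318

Y = C + I + G = 843 + 0.6Y + 163 + 1521.2
Y − 0.6Y = 2527.2
0.4Y = 2527.2, so Y = 2527.2/0.4 = 6318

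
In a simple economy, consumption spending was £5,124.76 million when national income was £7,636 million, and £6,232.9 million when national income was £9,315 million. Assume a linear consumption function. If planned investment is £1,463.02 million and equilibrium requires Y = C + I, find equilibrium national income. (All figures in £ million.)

MPC = (6232.9 − 5124.76)/(9315 − 7636) = 1108.14/1679 = 0.66
a = 5124.76 − 0.66(7636) = 85
Equilibrium: Y = 85 + 0.66Y + 1463.02
0.34Y = 1548.02, so Y = 1548.02/0.34 = 4553

Y = 4553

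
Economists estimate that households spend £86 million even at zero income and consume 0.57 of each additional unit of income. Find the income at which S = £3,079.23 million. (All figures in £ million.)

Y = 7361

S = Y − C = -86 + 0.43Y
-86 + 0.43Y = 3079.23, so 0.43Y = 3165.23 and Y = 7361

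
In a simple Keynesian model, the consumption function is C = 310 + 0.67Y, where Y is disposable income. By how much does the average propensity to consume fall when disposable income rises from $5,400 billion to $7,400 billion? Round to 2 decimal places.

ΔAPC = 0.02

At Y = 5400: C = 310 + 0.67(5400) = 3928, APC = 3928/5400 = 0.727
At Y = 7400: C = 5268, APC = 5268/7400 = 0.712
Fall in APC = 0.727 − 0.712 = 0.015 ≈ 0.02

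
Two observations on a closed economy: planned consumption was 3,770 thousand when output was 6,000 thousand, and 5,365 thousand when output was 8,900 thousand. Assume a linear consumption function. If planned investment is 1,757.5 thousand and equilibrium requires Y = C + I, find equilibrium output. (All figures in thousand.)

MPC = (5365 − 3770)/(8900 − 6000) = 1595/2900 = 0.55
a = 3770 − 0.55(6000) = 470
Equilibrium: Y = 470 + 0.55Y + 1757.5
0.45Y = 2227.5, so Y = 2227.5/0.45 = 4950

Y = 4950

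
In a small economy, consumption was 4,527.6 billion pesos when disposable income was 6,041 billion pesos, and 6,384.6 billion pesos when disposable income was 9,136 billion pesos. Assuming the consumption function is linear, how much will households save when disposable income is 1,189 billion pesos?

S = -427.4

MPC = (6384.6 − 4527.6)/(9136 − 6041) = 1857/3095 = 0.6
a = 4527.6 − 0.6(6041) = 4527.6 − 3624.6 = 903
C = 903 + 0.6(1189) = 1616.4
S = 1189 − 1616.4 = -427.4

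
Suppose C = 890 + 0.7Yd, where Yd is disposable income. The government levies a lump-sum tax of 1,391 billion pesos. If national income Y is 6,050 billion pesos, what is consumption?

C = 4151.3

Yd = Y − T = 6050 − 1391 = 4659
C = 890 + 0.7(4659) = 890 + 3261.3 = 4151.3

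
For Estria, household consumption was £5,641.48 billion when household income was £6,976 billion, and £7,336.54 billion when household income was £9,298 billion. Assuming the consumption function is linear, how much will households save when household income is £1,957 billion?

S = -20.61

MPC = (7336.54 − 5641.48)/(9298 − 6976) = 1695.06/2322 = 0.73
a = 5641.48 − 0.73(6976) = 5641.48 − 5092.48 = 549
C = 549 + 0.73(1957) = 1977.61
S = 1957 − 1977.61 = -20.61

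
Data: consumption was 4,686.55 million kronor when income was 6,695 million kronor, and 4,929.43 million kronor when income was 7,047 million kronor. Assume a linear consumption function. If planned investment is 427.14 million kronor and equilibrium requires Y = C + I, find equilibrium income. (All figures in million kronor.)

Y = 1594

MPC = (4929.43 − 4686.55)/(7047 − 6695) = 242.88/352 = 0.69
a = 4686.55 − 0.69(6695) = 67
Equilibrium: Y = 67 + 0.69Y + 427.14
0.31Y = 494.14, so Y = 494.14/0.31 = 1594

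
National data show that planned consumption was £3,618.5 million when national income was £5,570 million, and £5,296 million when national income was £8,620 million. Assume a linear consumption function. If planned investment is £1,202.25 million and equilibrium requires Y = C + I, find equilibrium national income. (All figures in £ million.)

MPC = (5296 − 3618.5)/(8620 − 5570) = 1677.5/3050 = 0.55
a = 3618.5 − 0.55(5570) = 555
Equilibrium: Y = 555 + 0.55Y + 1202.25
0.45Y = 1757.25, so Y = 1757.25/0.45 = 3905

Y = 3905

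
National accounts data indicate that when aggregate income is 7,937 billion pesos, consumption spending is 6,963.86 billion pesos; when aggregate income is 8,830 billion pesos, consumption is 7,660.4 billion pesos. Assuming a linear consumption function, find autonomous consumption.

a = 773

MPC = ΔC/ΔY = (7660.4 − 6963.86)/(8830 − 7937) = 696.54/893 = 0.78
a = C − MPC·Y = 6963.86 − 0.78(7937) = 6963.86 − 6190.86 = 773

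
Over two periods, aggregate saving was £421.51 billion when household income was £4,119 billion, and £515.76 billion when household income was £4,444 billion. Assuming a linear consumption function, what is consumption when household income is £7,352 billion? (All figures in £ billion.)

MPS = ΔS/ΔY = (515.76 − 421.51)/(4444 − 4119) = 94.25/325 = 0.29
MPC = 1 − MPS = 0.71
Autonomous saving = 421.51 − 0.29(4119) = -773, so a = 773
C = 773 + 0.71(7352) = 773 + 5219.92 = 5992.92

C = 5992.92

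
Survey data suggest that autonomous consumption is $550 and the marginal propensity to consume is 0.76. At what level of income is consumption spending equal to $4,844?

550 + 0.76Y = 4844
0.76Y = 4294, so Y = 4294/0.76 = 5650

Y = 5650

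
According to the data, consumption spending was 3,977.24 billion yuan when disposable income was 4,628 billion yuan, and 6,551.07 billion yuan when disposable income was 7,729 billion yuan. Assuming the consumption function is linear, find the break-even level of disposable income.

MPC = (6551.07 − 3977.24)/(7729 − 4628) = 2573.83/3101 = 0.83
a = 3977.24 − 0.83(4628) = 3977.24 − 3841.24 = 136
Break-even: Y = a/(1−MPC) = 136/0.17 = 800

Y = 800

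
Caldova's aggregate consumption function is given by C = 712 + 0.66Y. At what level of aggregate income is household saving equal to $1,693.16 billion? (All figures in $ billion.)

Y = 7074

S = Y − C = -712 + 0.34Y
-712 + 0.34Y = 1693.16, so 0.34Y = 2405.16 and Y = 7074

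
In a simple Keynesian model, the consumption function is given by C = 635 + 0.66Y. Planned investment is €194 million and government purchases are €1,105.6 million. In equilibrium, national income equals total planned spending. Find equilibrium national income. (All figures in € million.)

Y = 5690

Y = C + I + G = 635 + 0.66Y + 194 + 1105.6
Y − 0.66Y = 1934.6
0.34Y = 1934.6, so Y = 1934.6/0.34 = 5690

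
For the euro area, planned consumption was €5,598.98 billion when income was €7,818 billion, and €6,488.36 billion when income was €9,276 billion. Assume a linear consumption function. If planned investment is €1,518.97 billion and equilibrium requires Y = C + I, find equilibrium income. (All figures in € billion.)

MPC = (6488.36 − 5598.98)/(9276 − 7818) = 889.38/1458 = 0.61
a = 5598.98 − 0.61(7818) = 830
Equilibrium: Y = 830 + 0.61Y + 1518.97
0.39Y = 2348.97, so Y = 2348.97/0.39 = 6023

Y = 6023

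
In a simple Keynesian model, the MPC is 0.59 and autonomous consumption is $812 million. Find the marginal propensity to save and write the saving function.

MPS = 0.41; S = -812 + 0.41Y

MPS = 1 − MPC = 1 − 0.59 = 0.41
S = Y − C = -812 + 0.41Y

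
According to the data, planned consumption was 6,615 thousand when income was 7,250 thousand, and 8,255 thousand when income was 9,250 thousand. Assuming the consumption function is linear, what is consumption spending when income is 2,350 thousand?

C = 2597

MPC = (8255 − 6615)/(9250 − 7250) = 1640/2000 = 0.82
a = 6615 − 0.82(7250) = 6615 − 5945 = 670
C = 670 + 0.82(2350) = 670 + 1927 = 2597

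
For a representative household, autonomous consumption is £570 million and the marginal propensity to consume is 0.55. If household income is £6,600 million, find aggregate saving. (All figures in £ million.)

S = 2400

C = 570 + 0.55(6600) = 570 + 3630 = 4200
S = Y − C = 6600 − 4200 = 2400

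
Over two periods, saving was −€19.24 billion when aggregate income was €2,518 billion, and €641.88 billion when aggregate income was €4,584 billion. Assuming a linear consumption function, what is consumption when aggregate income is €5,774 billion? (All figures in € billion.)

MPS = ΔS/ΔY = (641.88 − (-19.24))/(4584 − 2518) = 661.12/2066 = 0.32
MPC = 1 − MPS = 0.68
Autonomous saving = -19.24 − 0.32(2518) = -825, so a = 825
C = 825 + 0.68(5774) = 825 + 3926.32 = 4751.32

C = 4751.32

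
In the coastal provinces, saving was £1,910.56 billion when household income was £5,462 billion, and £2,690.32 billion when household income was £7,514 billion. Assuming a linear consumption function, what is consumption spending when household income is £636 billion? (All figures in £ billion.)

C = 559.32

MPS = ΔS/ΔY = (2690.32 − 1910.56)/(7514 − 5462) = 779.76/2052 = 0.38
MPC = 1 − MPS = 0.62
Autonomous saving = 1910.56 − 0.38(5462) = -165, so a = 165
C = 165 + 0.62(636) = 165 + 394.32 = 559.32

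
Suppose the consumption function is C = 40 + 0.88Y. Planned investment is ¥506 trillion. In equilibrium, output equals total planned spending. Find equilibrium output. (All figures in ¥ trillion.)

Y = 4550

Y = C + I = 40 + 0.88Y + 506
Y − 0.88Y = 546
0.12Y = 546, so Y = 546/0.12 = 4550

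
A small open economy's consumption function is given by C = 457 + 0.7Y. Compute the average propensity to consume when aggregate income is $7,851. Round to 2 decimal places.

APC = 0.76

C = 457 + 0.7(7851) = 5952.7
APC = C/Y = 5952.7/7851 = 0.76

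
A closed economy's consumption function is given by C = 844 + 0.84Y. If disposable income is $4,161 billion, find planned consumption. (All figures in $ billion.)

C = 844 + 0.84(4161) = 844 + 3495.24 = 4339.24

C = 4339.24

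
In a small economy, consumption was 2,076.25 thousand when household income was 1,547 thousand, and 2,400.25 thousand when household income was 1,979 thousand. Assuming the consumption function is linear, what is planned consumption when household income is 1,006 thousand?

MPC = (2400.25 − 2076.25)/(1979 − 1547) = 324/432 = 0.75
a = 2076.25 − 0.75(1547) = 2076.25 − 1160.25 = 916
C = 916 + 0.75(1006) = 916 + 754.5 = 1670.5

C = 1670.5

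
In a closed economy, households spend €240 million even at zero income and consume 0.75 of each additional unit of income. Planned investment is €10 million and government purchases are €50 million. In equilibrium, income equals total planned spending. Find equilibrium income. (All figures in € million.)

Y = 1200

Y = C + I + G = 240 + 0.75Y + 10 + 50
Y − 0.75Y = 300
0.25Y = 300, so Y = 300/0.25 = 1200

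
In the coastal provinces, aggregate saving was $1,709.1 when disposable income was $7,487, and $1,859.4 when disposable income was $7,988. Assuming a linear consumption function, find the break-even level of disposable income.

MPS = ΔS/ΔY = (1859.4 − 1709.1)/(7988 − 7487) = 150.3/501 = 0.3
MPC = 1 − MPS = 0.7
From S(7487) = 1709.1: −a + 0.3(7487) = 1709.1, so a = 2246.1 − 1709.1 = 537
Break-even (S = 0): Y = a/MPS = 537/0.3 = 1790

Y = 1790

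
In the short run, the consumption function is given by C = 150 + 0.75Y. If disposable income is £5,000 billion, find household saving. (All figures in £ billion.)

C = 150 + 0.75(5000) = 150 + 3750 = 3900
S = Y − C = 5000 − 3900 = 1100

S = 1100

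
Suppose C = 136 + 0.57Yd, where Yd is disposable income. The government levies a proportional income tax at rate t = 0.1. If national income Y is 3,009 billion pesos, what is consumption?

C = 1679.617

Yd = (1 − 0.1)(3009) = 0.9(3009) = 2708.1
C = 136 + 0.57(2708.1) = 136 + 1543.617 = 1679.617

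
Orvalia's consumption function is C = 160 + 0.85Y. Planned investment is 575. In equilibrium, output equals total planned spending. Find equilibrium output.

Y = C + I = 160 + 0.85Y + 575
Y − 0.85Y = 735
0.15Y = 735, so Y = 735/0.15 = 4900

Y = 4900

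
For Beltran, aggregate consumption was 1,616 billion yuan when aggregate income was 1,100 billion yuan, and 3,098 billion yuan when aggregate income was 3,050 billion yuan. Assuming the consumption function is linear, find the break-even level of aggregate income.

MPC = (3098 − 1616)/(3050 − 1100) = 1482/1950 = 0.76
a = 1616 − 0.76(1100) = 1616 − 836 = 780
Break-even: Y = a/(1−MPC) = 780/0.24 = 3250

Y = 3250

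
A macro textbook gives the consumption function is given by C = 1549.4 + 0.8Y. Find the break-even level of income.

At break-even, C = Y: 1549.4 + 0.8Y = Y
0.2Y = 1549.4, so Y = 1549.4/0.2 = 7747

Y = 7747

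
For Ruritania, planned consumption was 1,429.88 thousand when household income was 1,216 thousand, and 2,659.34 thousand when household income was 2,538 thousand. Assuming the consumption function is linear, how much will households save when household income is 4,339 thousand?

MPC = (2659.34 − 1429.88)/(2538 − 1216) = 1229.46/1322 = 0.93
a = 1429.88 − 0.93(1216) = 1429.88 − 1130.88 = 299
C = 299 + 0.93(4339) = 4334.27
S = 4339 − 4334.27 = 4.73

S = 4.73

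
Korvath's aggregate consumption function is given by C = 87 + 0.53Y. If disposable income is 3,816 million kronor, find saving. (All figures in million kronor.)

C = 87 + 0.53(3816) = 87 + 2022.48 = 2109.48
S = Y − C = 3816 − 2109.48 = 1706.52

S = 1706.52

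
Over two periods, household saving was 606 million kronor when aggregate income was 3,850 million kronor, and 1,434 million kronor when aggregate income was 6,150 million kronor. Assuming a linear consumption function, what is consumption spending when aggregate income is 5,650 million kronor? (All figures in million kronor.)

C = 4396

MPS = ΔS/ΔY = (1434 − 606)/(6150 − 3850) = 828/2300 = 0.36
MPC = 1 − MPS = 0.64
Autonomous saving = 606 − 0.36(3850) = -780, so a = 780
C = 780 + 0.64(5650) = 780 + 3616 = 4396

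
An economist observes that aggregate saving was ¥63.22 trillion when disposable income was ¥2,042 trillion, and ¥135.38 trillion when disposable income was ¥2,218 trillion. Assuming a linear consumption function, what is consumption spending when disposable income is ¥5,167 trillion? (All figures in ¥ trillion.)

C = 3822.53

MPS = ΔS/ΔY = (135.38 − 63.22)/(2218 − 2042) = 72.16/176 = 0.41
MPC = 1 − MPS = 0.59
Autonomous saving = 63.22 − 0.41(2042) = -774, so a = 774
C = 774 + 0.59(5167) = 774 + 3048.53 = 3822.53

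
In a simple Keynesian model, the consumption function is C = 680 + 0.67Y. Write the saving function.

S = Y − C = Y − (680 + 0.67Y) = -680 + (1 − 0.67)Y

S = -680 + 0.33Y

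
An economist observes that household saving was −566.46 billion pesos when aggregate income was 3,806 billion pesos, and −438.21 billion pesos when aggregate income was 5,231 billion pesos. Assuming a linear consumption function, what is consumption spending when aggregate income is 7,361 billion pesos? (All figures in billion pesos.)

MPS = ΔS/ΔY = (-438.21 − (-566.46))/(5231 − 3806) = 128.25/1425 = 0.09
MPC = 1 − MPS = 0.91
Autonomous saving = -566.46 − 0.09(3806) = -909, so a = 909
C = 909 + 0.91(7361) = 909 + 6698.51 = 7607.51

C = 7607.51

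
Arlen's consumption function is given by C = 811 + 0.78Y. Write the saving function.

S = Y − C = Y − (811 + 0.78Y) = -811 + (1 − 0.78)Y

S = -811 + 0.22Y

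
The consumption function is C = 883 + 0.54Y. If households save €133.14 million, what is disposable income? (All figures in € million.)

S = Y − C = -883 + 0.46Y
-883 + 0.46Y = 133.14, so 0.46Y = 1016.14 and Y = 2209

Y = 2209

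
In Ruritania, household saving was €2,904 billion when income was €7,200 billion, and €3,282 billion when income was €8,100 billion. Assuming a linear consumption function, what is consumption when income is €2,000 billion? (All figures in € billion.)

C = 1280

MPS = ΔS/ΔY = (3282 − 2904)/(8100 − 7200) = 378/900 = 0.42
MPC = 1 − MPS = 0.58
Autonomous saving = 2904 − 0.42(7200) = -120, so a = 120
C = 120 + 0.58(2000) = 120 + 1160 = 1280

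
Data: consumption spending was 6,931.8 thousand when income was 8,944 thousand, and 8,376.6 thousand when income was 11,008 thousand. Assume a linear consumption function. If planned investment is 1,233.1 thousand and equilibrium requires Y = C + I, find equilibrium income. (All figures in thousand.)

MPC = (8376.6 − 6931.8)/(11008 − 8944) = 1444.8/2064 = 0.7
a = 6931.8 − 0.7(8944) = 671
Equilibrium: Y = 671 + 0.7Y + 1233.1
0.3Y = 1904.1, so Y = 1904.1/0.3 = 6347

Y = 6347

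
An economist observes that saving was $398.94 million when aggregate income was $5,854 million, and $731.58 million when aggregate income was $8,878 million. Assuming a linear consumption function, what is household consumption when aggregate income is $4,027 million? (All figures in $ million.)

C = 3829.03

MPS = ΔS/ΔY = (731.58 − 398.94)/(8878 − 5854) = 332.64/3024 = 0.11
MPC = 1 − MPS = 0.89
Autonomous saving = 398.94 − 0.11(5854) = -245, so a = 245
C = 245 + 0.89(4027) = 245 + 3584.03 = 3829.03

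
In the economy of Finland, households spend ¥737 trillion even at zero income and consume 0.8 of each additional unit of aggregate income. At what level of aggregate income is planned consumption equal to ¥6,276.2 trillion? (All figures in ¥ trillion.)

737 + 0.8Y = 6276.2
0.8Y = 5539.2, so Y = 5539.2/0.8 = 6924

Y = 6924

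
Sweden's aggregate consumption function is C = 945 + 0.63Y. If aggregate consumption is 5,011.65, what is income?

945 + 0.63Y = 5011.65
0.63Y = 4066.65, so Y = 4066.65/0.63 = 6455

Y = 6455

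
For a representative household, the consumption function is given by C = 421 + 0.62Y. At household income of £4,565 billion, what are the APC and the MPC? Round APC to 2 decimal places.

APC = 0.71; MPC = 0.62

MPC = 0.62 (the slope of the consumption function)
C = 421 + 0.62(4565) = 3251.3, so APC = 3251.3/4565 = 0.71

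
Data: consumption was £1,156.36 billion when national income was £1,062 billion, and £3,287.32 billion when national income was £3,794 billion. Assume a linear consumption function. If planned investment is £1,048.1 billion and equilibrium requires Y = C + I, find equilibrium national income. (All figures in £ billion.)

MPC = (3287.32 − 1156.36)/(3794 − 1062) = 2130.96/2732 = 0.78
a = 1156.36 − 0.78(1062) = 328
Equilibrium: Y = 328 + 0.78Y + 1048.1
0.22Y = 1376.1, so Y = 1376.1/0.22 = 6255

Y = 6255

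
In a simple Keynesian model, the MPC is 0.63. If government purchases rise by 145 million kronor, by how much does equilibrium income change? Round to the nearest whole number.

The multiplier is 1/(1 − MPC) = 1/0.37.
ΔY = 145/0.37 = 391.89 ≈ 392

ΔY ≈ 392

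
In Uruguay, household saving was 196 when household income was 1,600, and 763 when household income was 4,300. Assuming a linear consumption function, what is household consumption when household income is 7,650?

MPS = ΔS/ΔY = (763 − 196)/(4300 − 1600) = 567/2700 = 0.21
MPC = 1 − MPS = 0.79
Autonomous saving = 196 − 0.21(1600) = -140, so a = 140
C = 140 + 0.79(7650) = 140 + 6043.5 = 6183.5

C = 6183.5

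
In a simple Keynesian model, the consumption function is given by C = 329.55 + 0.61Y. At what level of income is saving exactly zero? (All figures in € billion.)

Y = 845

At break-even, C = Y: 329.55 + 0.61Y = Y
0.39Y = 329.55, so Y = 329.55/0.39 = 845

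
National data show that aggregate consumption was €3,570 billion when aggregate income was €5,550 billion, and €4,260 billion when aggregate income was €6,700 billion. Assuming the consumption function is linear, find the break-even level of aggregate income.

MPC = (4260 − 3570)/(6700 − 5550) = 690/1150 = 0.6
a = 3570 − 0.6(5550) = 3570 − 3330 = 240
Break-even: Y = a/(1−MPC) = 240/0.4 = 600

Y = 600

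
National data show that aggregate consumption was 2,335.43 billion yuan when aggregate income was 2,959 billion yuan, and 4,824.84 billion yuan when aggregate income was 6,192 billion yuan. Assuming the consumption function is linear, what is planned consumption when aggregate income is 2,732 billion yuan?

MPC = (4824.84 − 2335.43)/(6192 − 2959) = 2489.41/3233 = 0.77
a = 2335.43 − 0.77(2959) = 2335.43 − 2278.43 = 57
C = 57 + 0.77(2732) = 57 + 2103.64 = 2160.64

C = 2160.64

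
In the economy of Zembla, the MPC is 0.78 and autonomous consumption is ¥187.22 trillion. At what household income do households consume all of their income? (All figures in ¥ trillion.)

At break-even, C = Y: 187.22 + 0.78Y = Y
0.22Y = 187.22, so Y = 187.22/0.22 = 851

Y = 851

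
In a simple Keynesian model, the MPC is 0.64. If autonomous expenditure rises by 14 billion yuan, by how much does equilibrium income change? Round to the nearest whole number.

ΔY ≈ 39

The multiplier is 1/(1 − MPC) = 1/0.36.
ΔY = 14/0.36 = 38.89 ≈ 39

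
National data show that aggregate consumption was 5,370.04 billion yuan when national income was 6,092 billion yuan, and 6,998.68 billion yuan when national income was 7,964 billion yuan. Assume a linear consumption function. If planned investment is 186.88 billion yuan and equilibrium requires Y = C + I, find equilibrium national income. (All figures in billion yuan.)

Y = 1976

MPC = (6998.68 − 5370.04)/(7964 − 6092) = 1628.64/1872 = 0.87
a = 5370.04 − 0.87(6092) = 70
Equilibrium: Y = 70 + 0.87Y + 186.88
0.13Y = 256.88, so Y = 256.88/0.13 = 1976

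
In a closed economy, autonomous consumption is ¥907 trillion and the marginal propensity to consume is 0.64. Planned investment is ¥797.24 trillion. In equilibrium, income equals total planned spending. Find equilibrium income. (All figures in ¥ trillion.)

Y = C + I = 907 + 0.64Y + 797.24
Y − 0.64Y = 1704.24
0.36Y = 1704.24, so Y = 1704.24/0.36 = 4734

Y = 4734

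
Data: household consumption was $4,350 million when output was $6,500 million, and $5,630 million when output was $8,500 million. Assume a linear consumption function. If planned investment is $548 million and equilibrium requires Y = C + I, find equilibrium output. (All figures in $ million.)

MPC = (5630 − 4350)/(8500 − 6500) = 1280/2000 = 0.64
a = 4350 − 0.64(6500) = 190
Equilibrium: Y = 190 + 0.64Y + 548
0.36Y = 738, so Y = 738/0.36 = 2050

Y = 2050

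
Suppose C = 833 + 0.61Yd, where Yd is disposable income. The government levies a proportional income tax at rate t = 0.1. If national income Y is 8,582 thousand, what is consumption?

Yd = (1 − 0.1)(8582) = 0.9(8582) = 7723.8
C = 833 + 0.61(7723.8) = 833 + 4711.518 = 5544.518

C = 5544.518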